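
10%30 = 10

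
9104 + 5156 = 14260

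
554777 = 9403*59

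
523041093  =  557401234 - 34360141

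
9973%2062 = 1725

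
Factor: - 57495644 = -2^2*43^1*223^1*1499^1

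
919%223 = 27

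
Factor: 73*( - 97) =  - 7081 = - 73^1 * 97^1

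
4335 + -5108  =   -773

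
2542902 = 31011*82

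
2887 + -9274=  - 6387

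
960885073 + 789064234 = 1749949307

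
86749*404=35046596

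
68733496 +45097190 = 113830686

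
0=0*44001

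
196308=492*399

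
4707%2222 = 263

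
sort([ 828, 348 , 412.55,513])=[ 348, 412.55, 513, 828]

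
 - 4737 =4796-9533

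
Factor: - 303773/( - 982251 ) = 3^ ( - 2)*17^1 *107^1*167^1 *109139^( - 1) 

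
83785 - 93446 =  - 9661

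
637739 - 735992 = -98253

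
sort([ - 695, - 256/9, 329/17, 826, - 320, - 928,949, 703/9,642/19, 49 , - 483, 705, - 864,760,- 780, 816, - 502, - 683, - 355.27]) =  [ - 928 , - 864, - 780, - 695, - 683,-502,-483 , - 355.27, - 320, - 256/9,  329/17,642/19,49,703/9,705, 760 , 816,  826, 949]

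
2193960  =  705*3112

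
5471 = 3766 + 1705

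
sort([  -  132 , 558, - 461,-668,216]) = [  -  668 , - 461, - 132,216, 558]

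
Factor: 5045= 5^1*1009^1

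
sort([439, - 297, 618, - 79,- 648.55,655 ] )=[ - 648.55, - 297 , - 79,439,618,  655] 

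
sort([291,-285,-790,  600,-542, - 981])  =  [ - 981, - 790, - 542,-285,  291 , 600 ]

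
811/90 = 9 + 1/90 = 9.01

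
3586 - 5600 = -2014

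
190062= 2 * 95031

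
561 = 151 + 410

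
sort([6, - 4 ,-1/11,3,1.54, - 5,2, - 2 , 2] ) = [ - 5, - 4, - 2,  -  1/11, 1.54  ,  2,  2,3, 6] 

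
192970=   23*8390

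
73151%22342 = 6125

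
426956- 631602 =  - 204646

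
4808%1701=1406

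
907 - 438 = 469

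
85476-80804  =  4672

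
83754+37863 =121617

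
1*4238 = 4238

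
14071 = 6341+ 7730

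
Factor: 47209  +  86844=134053^1 = 134053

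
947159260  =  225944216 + 721215044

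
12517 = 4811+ 7706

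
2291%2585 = 2291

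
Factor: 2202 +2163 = 4365  =  3^2*5^1 * 97^1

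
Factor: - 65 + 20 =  - 3^2*5^1 =- 45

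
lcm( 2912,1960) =101920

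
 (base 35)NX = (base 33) PD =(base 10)838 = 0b1101000110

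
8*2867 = 22936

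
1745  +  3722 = 5467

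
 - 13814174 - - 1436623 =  - 12377551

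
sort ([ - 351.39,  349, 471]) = [- 351.39, 349,471]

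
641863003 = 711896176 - 70033173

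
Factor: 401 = 401^1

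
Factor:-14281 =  -14281^1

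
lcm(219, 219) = 219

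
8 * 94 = 752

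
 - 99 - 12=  - 111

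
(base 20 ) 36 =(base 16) 42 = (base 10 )66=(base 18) 3C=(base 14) 4A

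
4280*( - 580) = - 2482400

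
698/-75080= -1 + 37191/37540= - 0.01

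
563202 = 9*62578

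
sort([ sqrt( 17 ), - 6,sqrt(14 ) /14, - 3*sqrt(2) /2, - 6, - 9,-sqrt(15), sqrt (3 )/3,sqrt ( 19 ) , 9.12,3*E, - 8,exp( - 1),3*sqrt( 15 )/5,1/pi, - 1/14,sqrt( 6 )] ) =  [ - 9, - 8,-6,-6,-sqrt (15), - 3*sqrt( 2)/2, - 1/14,  sqrt(14) /14,1/pi, exp( - 1),sqrt( 3 )/3,3 * sqrt ( 15 )/5,sqrt( 6 ),sqrt( 17), sqrt( 19 ), 3*E,9.12] 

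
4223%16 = 15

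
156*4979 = 776724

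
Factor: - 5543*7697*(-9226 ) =393622409446 = 2^1*7^1*23^1*43^1*179^1*241^1*  659^1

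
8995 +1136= 10131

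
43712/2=21856 =21856.00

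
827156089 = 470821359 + 356334730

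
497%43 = 24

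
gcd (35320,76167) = 1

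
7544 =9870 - 2326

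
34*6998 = 237932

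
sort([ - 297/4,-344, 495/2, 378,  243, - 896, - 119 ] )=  [ - 896,-344, -119,-297/4,243,495/2,  378 ]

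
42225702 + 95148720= 137374422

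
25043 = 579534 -554491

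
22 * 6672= 146784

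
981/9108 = 109/1012=0.11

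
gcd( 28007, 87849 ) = 1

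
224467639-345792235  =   - 121324596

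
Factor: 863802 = 2^1*3^2 * 37^1 * 1297^1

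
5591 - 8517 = -2926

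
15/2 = 7 + 1/2 = 7.50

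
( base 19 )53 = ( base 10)98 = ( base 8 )142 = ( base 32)32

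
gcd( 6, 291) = 3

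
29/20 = 1 +9/20 = 1.45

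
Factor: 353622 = 2^1*3^1*58937^1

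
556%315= 241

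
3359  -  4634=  - 1275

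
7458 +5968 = 13426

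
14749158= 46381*318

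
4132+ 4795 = 8927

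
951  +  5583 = 6534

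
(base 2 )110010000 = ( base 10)400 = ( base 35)BF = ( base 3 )112211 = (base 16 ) 190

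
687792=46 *14952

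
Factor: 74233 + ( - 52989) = 2^2 *47^1*113^1 = 21244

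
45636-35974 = 9662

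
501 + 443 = 944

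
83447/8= 83447/8 = 10430.88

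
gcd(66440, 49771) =1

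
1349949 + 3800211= 5150160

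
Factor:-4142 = -2^1 *19^1 * 109^1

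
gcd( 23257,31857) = 1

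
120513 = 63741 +56772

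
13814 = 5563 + 8251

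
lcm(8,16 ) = 16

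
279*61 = 17019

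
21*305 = 6405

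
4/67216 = 1/16804= 0.00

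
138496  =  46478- - 92018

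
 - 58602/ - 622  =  94 + 67/311 = 94.22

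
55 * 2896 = 159280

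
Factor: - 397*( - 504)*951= 190283688 = 2^3*3^3*7^1*317^1*397^1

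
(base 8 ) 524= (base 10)340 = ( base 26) D2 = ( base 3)110121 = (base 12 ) 244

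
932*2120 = 1975840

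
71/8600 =71/8600= 0.01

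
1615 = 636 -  - 979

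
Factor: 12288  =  2^12 * 3^1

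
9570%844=286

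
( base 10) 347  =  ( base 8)533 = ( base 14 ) 1ab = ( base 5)2342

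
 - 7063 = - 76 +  - 6987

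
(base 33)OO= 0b1100110000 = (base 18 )296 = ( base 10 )816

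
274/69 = 3+67/69 = 3.97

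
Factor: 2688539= 7^1*23^1*16699^1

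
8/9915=8/9915 = 0.00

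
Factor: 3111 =3^1*17^1*61^1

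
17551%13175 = 4376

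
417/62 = 417/62= 6.73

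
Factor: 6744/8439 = 2248/2813 =2^3*29^(- 1)* 97^( - 1 ) * 281^1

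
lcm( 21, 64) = 1344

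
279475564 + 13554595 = 293030159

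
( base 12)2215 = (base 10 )3761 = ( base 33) 3EW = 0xeb1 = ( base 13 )1934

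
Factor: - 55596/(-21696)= 2^( - 4 )*41^1 = 41/16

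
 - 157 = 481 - 638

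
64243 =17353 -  -46890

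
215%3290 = 215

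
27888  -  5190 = 22698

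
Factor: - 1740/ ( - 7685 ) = 2^2*3^1*53^(-1) = 12/53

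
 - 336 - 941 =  - 1277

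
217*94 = 20398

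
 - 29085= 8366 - 37451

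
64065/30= 4271/2 =2135.50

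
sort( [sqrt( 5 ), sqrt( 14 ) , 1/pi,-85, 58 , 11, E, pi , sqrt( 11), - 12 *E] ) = [ -85, - 12 * E, 1/pi, sqrt( 5),  E,  pi, sqrt( 11), sqrt ( 14),11 , 58]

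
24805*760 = 18851800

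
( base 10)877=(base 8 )1555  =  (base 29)117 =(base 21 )1kg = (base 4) 31231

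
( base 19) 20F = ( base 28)q9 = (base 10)737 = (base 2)1011100001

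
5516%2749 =18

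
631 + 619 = 1250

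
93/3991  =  93/3991=0.02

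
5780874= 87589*66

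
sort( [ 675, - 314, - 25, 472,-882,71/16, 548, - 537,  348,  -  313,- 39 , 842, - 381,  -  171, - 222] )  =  [ - 882, - 537, - 381, - 314, - 313, - 222 , - 171,  -  39, - 25, 71/16, 348 , 472,  548,675,842 ] 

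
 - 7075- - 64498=57423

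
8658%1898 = 1066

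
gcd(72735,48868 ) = 1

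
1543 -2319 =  -776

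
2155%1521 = 634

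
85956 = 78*1102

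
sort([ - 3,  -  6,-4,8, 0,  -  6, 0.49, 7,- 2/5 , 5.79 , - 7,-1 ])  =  [ - 7, - 6,-6, - 4,- 3 , - 1, - 2/5, 0,  0.49,5.79 , 7,  8 ]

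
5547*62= 343914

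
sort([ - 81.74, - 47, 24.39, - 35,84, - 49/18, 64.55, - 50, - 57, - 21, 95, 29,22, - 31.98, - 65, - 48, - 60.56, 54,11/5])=[ - 81.74, - 65, - 60.56, - 57, - 50, - 48, - 47, - 35, - 31.98,- 21, - 49/18, 11/5,22 , 24.39, 29, 54, 64.55, 84, 95]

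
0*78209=0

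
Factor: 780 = 2^2 * 3^1*5^1 *13^1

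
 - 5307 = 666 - 5973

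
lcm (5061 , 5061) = 5061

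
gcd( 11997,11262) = 3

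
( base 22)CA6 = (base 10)6034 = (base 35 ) 4WE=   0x1792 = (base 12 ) 35aa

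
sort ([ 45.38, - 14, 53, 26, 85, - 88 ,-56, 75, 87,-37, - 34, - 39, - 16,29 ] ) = [-88 ,  -  56, - 39, - 37, - 34,-16, - 14,26, 29, 45.38, 53, 75,85, 87 ]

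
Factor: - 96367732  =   - 2^2 *71^1 * 339323^1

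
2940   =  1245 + 1695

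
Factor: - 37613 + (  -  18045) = - 2^1*17^1*1637^1 = - 55658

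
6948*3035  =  21087180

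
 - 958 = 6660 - 7618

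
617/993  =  617/993 = 0.62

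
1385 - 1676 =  - 291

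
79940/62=1289 + 11/31 =1289.35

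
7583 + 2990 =10573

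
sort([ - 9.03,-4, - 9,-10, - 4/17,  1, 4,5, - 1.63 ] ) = [-10, - 9.03, - 9, - 4, - 1.63,  -  4/17, 1,  4,5]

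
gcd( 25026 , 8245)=97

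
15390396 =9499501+5890895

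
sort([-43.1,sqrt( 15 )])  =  [ - 43.1,sqrt( 15) ] 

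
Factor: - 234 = -2^1 * 3^2*13^1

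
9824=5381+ 4443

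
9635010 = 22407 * 430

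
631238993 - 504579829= 126659164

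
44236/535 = 44236/535=82.68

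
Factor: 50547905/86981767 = 5^1  *  23^1*127^1  *3461^1*86981767^(  -  1)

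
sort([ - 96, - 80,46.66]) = [-96, - 80, 46.66]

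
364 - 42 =322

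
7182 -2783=4399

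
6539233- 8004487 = -1465254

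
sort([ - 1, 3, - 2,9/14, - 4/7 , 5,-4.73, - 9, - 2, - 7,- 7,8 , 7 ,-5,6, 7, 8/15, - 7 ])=[- 9,- 7, - 7, - 7, - 5, - 4.73, - 2,-2,-1,-4/7,8/15, 9/14,3,5, 6,7,7,8] 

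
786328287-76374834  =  709953453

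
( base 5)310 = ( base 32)2g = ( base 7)143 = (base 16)50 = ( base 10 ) 80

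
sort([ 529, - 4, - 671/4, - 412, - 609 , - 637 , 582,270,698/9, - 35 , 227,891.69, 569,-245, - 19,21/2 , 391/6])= [ - 637,- 609 ,-412, - 245, - 671/4, - 35 ,-19, -4,21/2,391/6,698/9,227,270,529 , 569, 582,  891.69]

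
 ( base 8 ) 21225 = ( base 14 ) 3325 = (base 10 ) 8853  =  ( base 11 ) 6719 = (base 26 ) D2D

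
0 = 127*0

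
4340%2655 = 1685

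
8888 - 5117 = 3771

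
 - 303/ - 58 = 5 + 13/58=5.22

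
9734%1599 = 140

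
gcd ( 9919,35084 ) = 7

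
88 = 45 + 43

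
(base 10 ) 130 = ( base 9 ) 154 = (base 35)3P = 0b10000010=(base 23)5F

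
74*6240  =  461760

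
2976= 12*248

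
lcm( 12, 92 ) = 276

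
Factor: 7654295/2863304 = 2^( - 3)*5^1*11^1*139169^1 * 357913^ ( - 1) 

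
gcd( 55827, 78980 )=1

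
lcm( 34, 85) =170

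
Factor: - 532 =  - 2^2 *7^1*19^1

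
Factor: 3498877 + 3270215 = 2^2 * 3^1*11^1 * 19^1*2699^1 = 6769092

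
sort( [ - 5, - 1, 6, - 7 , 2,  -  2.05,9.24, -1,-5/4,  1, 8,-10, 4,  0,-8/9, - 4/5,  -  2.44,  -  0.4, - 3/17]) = [-10, - 7, - 5, - 2.44, - 2.05 , - 5/4,- 1,-1,-8/9,-4/5, - 0.4, - 3/17, 0, 1,2 , 4,6,8, 9.24]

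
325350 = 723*450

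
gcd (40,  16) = 8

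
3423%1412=599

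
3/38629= 3/38629  =  0.00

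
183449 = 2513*73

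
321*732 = 234972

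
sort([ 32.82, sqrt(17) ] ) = [ sqrt ( 17),  32.82]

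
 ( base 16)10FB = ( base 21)9i0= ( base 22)8ld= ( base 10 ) 4347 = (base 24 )7D3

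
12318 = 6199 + 6119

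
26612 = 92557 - 65945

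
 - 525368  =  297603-822971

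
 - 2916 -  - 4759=1843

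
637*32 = 20384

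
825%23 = 20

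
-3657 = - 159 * 23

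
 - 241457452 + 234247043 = -7210409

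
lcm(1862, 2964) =145236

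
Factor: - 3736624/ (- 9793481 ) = 2^4*409^1*571^1*9793481^( - 1 ) 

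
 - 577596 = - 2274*254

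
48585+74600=123185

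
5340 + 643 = 5983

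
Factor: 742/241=2^1  *  7^1*53^1*241^( - 1)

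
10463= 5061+5402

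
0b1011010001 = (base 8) 1321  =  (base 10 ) 721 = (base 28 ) PL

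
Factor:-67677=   -  3^1*17^1 * 1327^1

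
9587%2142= 1019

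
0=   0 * 8872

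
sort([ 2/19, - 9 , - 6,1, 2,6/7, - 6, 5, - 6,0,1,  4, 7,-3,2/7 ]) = [ - 9, - 6  , - 6,  -  6, - 3, 0, 2/19,2/7, 6/7,  1,1, 2, 4,  5,7] 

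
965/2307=965/2307 = 0.42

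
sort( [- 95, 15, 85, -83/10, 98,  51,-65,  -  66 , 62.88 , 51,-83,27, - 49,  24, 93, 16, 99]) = [ - 95,-83,-66, - 65,-49 , - 83/10, 15, 16,24, 27, 51, 51, 62.88,85, 93, 98, 99 ] 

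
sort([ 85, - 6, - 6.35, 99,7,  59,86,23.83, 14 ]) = [ - 6.35 , - 6, 7, 14, 23.83, 59, 85,86, 99]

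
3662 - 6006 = - 2344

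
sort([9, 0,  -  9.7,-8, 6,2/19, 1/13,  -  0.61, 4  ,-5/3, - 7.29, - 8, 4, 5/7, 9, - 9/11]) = [ - 9.7, - 8,-8, -7.29, - 5/3,- 9/11, - 0.61,0, 1/13, 2/19, 5/7,4, 4, 6 , 9 , 9]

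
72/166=36/83= 0.43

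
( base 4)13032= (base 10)462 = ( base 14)250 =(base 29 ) fr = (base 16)1ce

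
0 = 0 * 18930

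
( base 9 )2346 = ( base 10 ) 1743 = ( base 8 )3317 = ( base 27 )2af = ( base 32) 1mf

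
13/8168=13/8168 = 0.00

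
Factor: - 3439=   -  19^1 * 181^1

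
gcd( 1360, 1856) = 16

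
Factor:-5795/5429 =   -  95/89= - 5^1*19^1*89^( - 1)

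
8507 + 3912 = 12419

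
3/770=3/770  =  0.00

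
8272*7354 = 60832288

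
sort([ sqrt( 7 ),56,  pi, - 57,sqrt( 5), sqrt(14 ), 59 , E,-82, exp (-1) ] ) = [ - 82,- 57,exp( - 1),sqrt(5) , sqrt (7 ),  E,  pi, sqrt( 14 ),  56, 59 ] 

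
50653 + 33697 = 84350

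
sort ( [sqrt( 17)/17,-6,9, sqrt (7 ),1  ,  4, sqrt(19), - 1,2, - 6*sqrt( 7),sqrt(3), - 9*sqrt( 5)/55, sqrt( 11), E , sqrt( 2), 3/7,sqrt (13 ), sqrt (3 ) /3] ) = [ - 6*sqrt (7) , - 6, - 1 , - 9*sqrt( 5 )/55,  sqrt (17 ) /17, 3/7, sqrt (3 ) /3,1, sqrt(2), sqrt( 3 ), 2, sqrt (7), E, sqrt(11), sqrt(13),4, sqrt (19 ), 9]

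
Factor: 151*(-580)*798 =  - 2^3*3^1*5^1*  7^1*19^1*29^1* 151^1 = - 69888840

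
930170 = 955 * 974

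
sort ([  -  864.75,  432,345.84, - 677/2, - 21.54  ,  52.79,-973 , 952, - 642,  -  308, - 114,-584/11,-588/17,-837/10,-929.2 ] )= [ - 973 ,-929.2, - 864.75,-642, - 677/2, - 308,- 114,  -  837/10, - 584/11, -588/17, - 21.54,  52.79,  345.84,  432,952]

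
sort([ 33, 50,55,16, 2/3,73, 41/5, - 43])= [ - 43,2/3,  41/5,16, 33,  50,  55,  73] 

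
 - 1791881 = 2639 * (-679 ) 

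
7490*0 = 0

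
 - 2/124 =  - 1+61/62  =  -0.02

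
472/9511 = 472/9511=0.05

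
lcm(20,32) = 160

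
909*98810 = 89818290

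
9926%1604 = 302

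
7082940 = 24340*291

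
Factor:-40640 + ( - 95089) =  - 3^3*11^1  *457^1 = - 135729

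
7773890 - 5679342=2094548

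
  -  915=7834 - 8749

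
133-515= - 382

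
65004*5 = 325020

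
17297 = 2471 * 7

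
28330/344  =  14165/172= 82.35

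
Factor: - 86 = - 2^1 * 43^1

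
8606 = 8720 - 114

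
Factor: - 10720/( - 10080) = 67/63  =  3^( - 2)*7^ (-1)*67^1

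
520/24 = 65/3 = 21.67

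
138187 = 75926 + 62261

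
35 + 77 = 112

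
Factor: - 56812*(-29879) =2^2*  7^1 *2029^1 * 29879^1  =  1697485748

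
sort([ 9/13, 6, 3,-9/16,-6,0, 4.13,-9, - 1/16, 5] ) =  [-9, - 6 , - 9/16, - 1/16,  0, 9/13 , 3,4.13,  5, 6 ]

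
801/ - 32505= -1 + 10568/10835=- 0.02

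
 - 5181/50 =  - 5181/50 = - 103.62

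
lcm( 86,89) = 7654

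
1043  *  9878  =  10302754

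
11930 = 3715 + 8215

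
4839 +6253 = 11092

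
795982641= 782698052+13284589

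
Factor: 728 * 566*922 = 2^5*7^1*13^1*283^1*461^1 = 379908256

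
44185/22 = 44185/22 = 2008.41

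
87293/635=137 + 298/635 = 137.47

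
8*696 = 5568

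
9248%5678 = 3570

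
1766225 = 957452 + 808773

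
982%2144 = 982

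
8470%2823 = 1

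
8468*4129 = 34964372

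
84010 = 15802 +68208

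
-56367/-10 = 56367/10 = 5636.70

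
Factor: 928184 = 2^3*157^1*739^1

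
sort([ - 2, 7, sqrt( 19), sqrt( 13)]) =[ - 2,sqrt(13 ) , sqrt( 19), 7] 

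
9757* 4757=46414049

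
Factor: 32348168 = 2^3*71^1 * 56951^1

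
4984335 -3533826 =1450509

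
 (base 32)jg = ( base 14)328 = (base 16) 270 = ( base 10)624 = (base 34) ic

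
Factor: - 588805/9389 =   -  5^1*7^1*41^( - 1)*229^(-1)*16823^1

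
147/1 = 147 = 147.00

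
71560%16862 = 4112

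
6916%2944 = 1028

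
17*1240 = 21080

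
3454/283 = 12+58/283 = 12.20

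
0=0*871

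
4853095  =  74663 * 65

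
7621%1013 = 530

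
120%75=45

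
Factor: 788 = 2^2*197^1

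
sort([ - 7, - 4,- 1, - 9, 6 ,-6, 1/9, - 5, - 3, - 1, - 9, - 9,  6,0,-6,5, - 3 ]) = [ - 9, - 9,  -  9, - 7,- 6, - 6, - 5, - 4, - 3 , - 3, - 1,  -  1,0,1/9,5, 6,  6 ]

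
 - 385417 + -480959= - 866376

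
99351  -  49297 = 50054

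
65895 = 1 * 65895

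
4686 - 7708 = -3022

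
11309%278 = 189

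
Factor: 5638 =2^1*2819^1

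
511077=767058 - 255981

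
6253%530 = 423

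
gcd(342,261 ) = 9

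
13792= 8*1724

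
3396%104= 68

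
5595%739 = 422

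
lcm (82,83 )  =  6806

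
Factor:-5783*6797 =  - 7^1*971^1*5783^1 = - 39307051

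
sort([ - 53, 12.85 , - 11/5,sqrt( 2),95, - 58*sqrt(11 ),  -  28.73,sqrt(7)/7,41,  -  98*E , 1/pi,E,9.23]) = [ - 98*E, - 58*sqrt( 11 ),-53, - 28.73, - 11/5, 1/pi,sqrt( 7 )/7,sqrt( 2 ),E,9.23, 12.85,41,95 ] 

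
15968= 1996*8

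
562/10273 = 562/10273= 0.05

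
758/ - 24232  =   - 379/12116  =  - 0.03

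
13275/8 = 1659 + 3/8=1659.38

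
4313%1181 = 770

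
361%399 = 361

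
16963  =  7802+9161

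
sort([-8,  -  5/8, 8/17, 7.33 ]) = [ - 8, - 5/8,8/17, 7.33]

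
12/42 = 2/7 = 0.29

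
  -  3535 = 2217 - 5752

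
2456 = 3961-1505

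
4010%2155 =1855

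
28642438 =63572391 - 34929953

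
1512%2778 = 1512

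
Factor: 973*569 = 553637= 7^1*139^1*569^1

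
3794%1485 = 824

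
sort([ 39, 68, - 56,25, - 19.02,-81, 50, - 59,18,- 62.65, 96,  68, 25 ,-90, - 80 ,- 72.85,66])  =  [ - 90,-81,-80, - 72.85, - 62.65,- 59, - 56,-19.02, 18,25,25,39,50  ,  66,68,68,96 ]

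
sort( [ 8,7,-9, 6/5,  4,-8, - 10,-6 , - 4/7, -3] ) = [ - 10, - 9,  -  8, - 6, -3, - 4/7, 6/5, 4, 7,8 ] 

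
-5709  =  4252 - 9961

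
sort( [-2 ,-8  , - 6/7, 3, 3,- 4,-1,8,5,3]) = [ -8, - 4,  -  2, - 1, - 6/7,3, 3, 3 , 5,8 ]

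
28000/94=14000/47  =  297.87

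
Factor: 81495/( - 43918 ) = - 2^ ( - 1 )*3^2*5^1 * 7^(  -  1)*1811^1*3137^( - 1 )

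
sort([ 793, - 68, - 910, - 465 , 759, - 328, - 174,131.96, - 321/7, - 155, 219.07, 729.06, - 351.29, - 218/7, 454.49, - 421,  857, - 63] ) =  [ - 910, - 465,  -  421,-351.29 , - 328,  -  174, - 155, - 68,  -  63, - 321/7,  -  218/7, 131.96, 219.07, 454.49,729.06, 759, 793, 857 ] 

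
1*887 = 887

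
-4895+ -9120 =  - 14015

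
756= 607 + 149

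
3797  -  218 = 3579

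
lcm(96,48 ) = 96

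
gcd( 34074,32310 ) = 18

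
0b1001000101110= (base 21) ABD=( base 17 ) g1d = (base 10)4654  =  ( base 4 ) 1020232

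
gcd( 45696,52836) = 1428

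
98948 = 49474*2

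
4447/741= 4447/741 =6.00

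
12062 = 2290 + 9772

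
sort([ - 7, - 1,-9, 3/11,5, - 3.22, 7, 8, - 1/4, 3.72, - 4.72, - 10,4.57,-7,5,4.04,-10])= [ - 10, - 10, - 9, - 7, - 7, - 4.72, -3.22, -1, - 1/4,3/11, 3.72, 4.04,4.57, 5,5, 7,8]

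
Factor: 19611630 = 2^1*3^2*5^1 * 217907^1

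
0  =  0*262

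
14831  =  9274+5557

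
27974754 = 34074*821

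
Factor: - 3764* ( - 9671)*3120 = 113573129280 =2^6*3^1*5^1 *13^1*  19^1*509^1*941^1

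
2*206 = 412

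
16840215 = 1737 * 9695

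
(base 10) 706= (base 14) 386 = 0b1011000010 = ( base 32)M2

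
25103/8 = 25103/8 = 3137.88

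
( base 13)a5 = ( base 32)47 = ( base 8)207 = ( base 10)135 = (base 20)6F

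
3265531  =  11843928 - 8578397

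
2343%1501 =842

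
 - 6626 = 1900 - 8526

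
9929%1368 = 353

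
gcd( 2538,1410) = 282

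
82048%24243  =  9319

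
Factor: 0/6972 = 0^1= 0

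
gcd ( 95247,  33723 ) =9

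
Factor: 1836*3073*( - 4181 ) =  - 2^2*3^3*7^1*17^1*37^1*113^1*439^1 = -23589319068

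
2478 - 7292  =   - 4814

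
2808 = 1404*2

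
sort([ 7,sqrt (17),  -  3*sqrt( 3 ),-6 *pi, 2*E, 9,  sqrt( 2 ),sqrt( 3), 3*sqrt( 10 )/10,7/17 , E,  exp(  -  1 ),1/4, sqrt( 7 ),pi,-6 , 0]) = [-6 * pi, - 6, -3*sqrt(3),0,1/4,exp(- 1 ), 7/17,3*sqrt(10 )/10, sqrt(2 ),sqrt(3),sqrt( 7),E,pi,sqrt(17) , 2*E,7,9 ] 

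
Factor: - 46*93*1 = -4278 = -2^1*3^1*23^1*31^1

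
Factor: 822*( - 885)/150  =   - 3^1*5^( - 1)* 59^1*137^1 = - 24249/5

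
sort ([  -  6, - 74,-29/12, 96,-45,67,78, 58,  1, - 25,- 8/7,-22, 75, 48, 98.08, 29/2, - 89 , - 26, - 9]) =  [ - 89,-74, - 45,-26,-25,-22, -9 , - 6,-29/12,  -  8/7, 1, 29/2, 48, 58,67, 75,  78, 96, 98.08]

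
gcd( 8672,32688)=16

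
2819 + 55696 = 58515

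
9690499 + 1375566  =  11066065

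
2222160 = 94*23640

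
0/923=0 = 0.00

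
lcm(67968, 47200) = 1699200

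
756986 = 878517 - 121531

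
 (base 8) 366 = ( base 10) 246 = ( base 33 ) 7F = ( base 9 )303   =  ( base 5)1441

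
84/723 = 28/241 = 0.12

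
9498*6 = 56988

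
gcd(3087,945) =63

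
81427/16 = 81427/16  =  5089.19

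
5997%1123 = 382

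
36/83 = 36/83 = 0.43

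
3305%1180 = 945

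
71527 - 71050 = 477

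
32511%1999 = 527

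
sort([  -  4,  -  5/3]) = [ - 4,  -  5/3 ]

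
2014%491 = 50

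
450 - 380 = 70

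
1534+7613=9147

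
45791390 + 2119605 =47910995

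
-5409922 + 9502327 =4092405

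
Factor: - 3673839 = -3^1 *13^1*94201^1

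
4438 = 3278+1160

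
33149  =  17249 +15900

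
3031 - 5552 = -2521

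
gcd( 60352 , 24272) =656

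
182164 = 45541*4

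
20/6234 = 10/3117 = 0.00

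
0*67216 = 0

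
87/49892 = 87/49892 = 0.00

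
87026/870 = 100+13/435= 100.03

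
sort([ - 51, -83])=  [ - 83, - 51] 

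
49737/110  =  452 + 17/110 = 452.15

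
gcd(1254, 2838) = 66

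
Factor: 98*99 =2^1*3^2*7^2*11^1 = 9702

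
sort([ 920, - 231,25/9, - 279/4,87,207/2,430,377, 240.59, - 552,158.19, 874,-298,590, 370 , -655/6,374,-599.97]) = [ -599.97, - 552,-298, -231, - 655/6, - 279/4,25/9,  87,207/2,158.19,240.59,370 , 374, 377, 430, 590, 874, 920 ]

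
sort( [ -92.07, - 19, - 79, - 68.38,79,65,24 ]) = [  -  92.07, - 79, - 68.38, - 19,24,65,79]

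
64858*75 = 4864350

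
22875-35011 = -12136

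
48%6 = 0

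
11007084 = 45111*244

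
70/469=10/67 = 0.15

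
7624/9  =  847 + 1/9 =847.11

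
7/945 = 1/135=0.01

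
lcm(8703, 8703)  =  8703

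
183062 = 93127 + 89935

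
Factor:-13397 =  - 13397^1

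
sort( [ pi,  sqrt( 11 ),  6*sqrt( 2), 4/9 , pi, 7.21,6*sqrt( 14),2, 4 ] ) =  [4/9 , 2,  pi , pi, sqrt(11), 4,7.21, 6*sqrt( 2 ), 6*sqrt( 14) ] 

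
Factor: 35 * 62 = 2170 =2^1*5^1 * 7^1*31^1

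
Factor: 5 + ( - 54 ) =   -  49 = -7^2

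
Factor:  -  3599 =-59^1*61^1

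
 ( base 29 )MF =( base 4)22031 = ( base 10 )653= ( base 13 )3b3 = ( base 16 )28D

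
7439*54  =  401706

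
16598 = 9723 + 6875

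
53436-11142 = 42294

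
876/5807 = 876/5807=0.15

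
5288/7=755+3/7 = 755.43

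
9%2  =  1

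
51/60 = 17/20 = 0.85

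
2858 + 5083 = 7941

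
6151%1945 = 316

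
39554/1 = 39554 = 39554.00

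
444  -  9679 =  - 9235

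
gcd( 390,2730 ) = 390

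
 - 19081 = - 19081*1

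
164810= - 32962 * (-5)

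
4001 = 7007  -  3006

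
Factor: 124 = 2^2*31^1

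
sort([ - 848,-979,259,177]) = [  -  979, -848,177,259] 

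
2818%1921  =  897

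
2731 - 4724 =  - 1993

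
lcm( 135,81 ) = 405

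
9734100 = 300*32447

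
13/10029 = 13/10029=0.00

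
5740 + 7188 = 12928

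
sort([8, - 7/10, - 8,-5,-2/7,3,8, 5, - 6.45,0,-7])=[-8,-7, - 6.45, - 5, - 7/10,-2/7, 0, 3, 5,8,8 ]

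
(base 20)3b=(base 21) 38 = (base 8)107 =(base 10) 71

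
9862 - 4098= 5764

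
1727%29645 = 1727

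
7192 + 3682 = 10874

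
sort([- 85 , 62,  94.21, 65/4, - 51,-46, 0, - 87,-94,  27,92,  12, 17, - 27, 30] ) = [ - 94, - 87, - 85, -51,  -  46, - 27, 0,12, 65/4, 17, 27,30, 62, 92, 94.21 ] 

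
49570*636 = 31526520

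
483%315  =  168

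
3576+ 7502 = 11078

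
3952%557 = 53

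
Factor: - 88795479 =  - 3^1 * 23^1*127^1 *10133^1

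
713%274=165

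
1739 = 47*37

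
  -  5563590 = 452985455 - 458549045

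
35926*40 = 1437040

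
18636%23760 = 18636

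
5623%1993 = 1637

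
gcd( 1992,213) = 3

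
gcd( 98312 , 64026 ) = 2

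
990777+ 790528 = 1781305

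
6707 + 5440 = 12147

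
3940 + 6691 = 10631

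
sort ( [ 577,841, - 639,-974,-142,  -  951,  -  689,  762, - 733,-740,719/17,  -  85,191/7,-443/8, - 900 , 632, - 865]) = [ - 974,  -  951, - 900, - 865, - 740,-733, - 689,  -  639, - 142,  -  85, -443/8 , 191/7,  719/17,577, 632,762,  841]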